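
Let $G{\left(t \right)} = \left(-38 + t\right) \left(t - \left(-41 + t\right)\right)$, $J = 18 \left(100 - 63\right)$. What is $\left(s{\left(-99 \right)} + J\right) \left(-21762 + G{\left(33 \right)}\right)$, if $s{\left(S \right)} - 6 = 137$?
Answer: $-17771303$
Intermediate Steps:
$s{\left(S \right)} = 143$ ($s{\left(S \right)} = 6 + 137 = 143$)
$J = 666$ ($J = 18 \cdot 37 = 666$)
$G{\left(t \right)} = -1558 + 41 t$ ($G{\left(t \right)} = \left(-38 + t\right) 41 = -1558 + 41 t$)
$\left(s{\left(-99 \right)} + J\right) \left(-21762 + G{\left(33 \right)}\right) = \left(143 + 666\right) \left(-21762 + \left(-1558 + 41 \cdot 33\right)\right) = 809 \left(-21762 + \left(-1558 + 1353\right)\right) = 809 \left(-21762 - 205\right) = 809 \left(-21967\right) = -17771303$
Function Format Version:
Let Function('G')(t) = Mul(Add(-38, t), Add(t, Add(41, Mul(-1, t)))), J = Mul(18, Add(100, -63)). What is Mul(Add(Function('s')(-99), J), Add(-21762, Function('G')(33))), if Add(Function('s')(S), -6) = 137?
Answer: -17771303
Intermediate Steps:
Function('s')(S) = 143 (Function('s')(S) = Add(6, 137) = 143)
J = 666 (J = Mul(18, 37) = 666)
Function('G')(t) = Add(-1558, Mul(41, t)) (Function('G')(t) = Mul(Add(-38, t), 41) = Add(-1558, Mul(41, t)))
Mul(Add(Function('s')(-99), J), Add(-21762, Function('G')(33))) = Mul(Add(143, 666), Add(-21762, Add(-1558, Mul(41, 33)))) = Mul(809, Add(-21762, Add(-1558, 1353))) = Mul(809, Add(-21762, -205)) = Mul(809, -21967) = -17771303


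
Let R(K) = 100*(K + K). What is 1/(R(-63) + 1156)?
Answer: -1/11444 ≈ -8.7382e-5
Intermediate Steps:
R(K) = 200*K (R(K) = 100*(2*K) = 200*K)
1/(R(-63) + 1156) = 1/(200*(-63) + 1156) = 1/(-12600 + 1156) = 1/(-11444) = -1/11444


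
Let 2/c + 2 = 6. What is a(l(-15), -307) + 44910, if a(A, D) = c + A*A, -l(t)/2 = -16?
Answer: 91869/2 ≈ 45935.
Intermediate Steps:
c = 1/2 (c = 2/(-2 + 6) = 2/4 = 2*(1/4) = 1/2 ≈ 0.50000)
l(t) = 32 (l(t) = -2*(-16) = 32)
a(A, D) = 1/2 + A**2 (a(A, D) = 1/2 + A*A = 1/2 + A**2)
a(l(-15), -307) + 44910 = (1/2 + 32**2) + 44910 = (1/2 + 1024) + 44910 = 2049/2 + 44910 = 91869/2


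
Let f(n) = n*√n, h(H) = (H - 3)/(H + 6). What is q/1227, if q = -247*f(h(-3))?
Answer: 494*I*√2/1227 ≈ 0.56937*I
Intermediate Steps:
h(H) = (-3 + H)/(6 + H)
f(n) = n^(3/2)
q = 494*I*√2 (q = -247*(-3 - 3)^(3/2)/(6 - 3)^(3/2) = -247*(-2*I*√2) = -(-494)*I*√2 = 494*I*√2 ≈ 698.62*I)
q/1227 = (494*I*√2)/1227 = (494*I*√2)*(1/1227) = 494*I*√2/1227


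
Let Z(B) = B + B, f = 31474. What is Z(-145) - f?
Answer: -31764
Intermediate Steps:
Z(B) = 2*B
Z(-145) - f = 2*(-145) - 1*31474 = -290 - 31474 = -31764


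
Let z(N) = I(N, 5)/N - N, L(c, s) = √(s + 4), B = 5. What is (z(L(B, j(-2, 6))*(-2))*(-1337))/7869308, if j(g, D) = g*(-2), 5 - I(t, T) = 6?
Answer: -44121*√2/62954464 ≈ -0.00099114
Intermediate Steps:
I(t, T) = -1 (I(t, T) = 5 - 1*6 = 5 - 6 = -1)
j(g, D) = -2*g
L(c, s) = √(4 + s)
z(N) = -N - 1/N (z(N) = -1/N - N = -N - 1/N)
(z(L(B, j(-2, 6))*(-2))*(-1337))/7869308 = ((-√(4 - 2*(-2))*(-2) - 1/(√(4 - 2*(-2))*(-2)))*(-1337))/7869308 = ((-√(4 + 4)*(-2) - 1/(√(4 + 4)*(-2)))*(-1337))*(1/7869308) = ((-√8*(-2) - 1/(√8*(-2)))*(-1337))*(1/7869308) = ((-2*√2*(-2) - 1/((2*√2)*(-2)))*(-1337))*(1/7869308) = ((-(-4)*√2 - 1/((-4*√2)))*(-1337))*(1/7869308) = ((4*√2 - (-1)*√2/8)*(-1337))*(1/7869308) = ((4*√2 + √2/8)*(-1337))*(1/7869308) = ((33*√2/8)*(-1337))*(1/7869308) = -44121*√2/8*(1/7869308) = -44121*√2/62954464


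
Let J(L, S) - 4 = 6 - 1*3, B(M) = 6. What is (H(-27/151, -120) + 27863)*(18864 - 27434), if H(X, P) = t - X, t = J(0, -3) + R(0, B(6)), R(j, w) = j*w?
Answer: -36065962290/151 ≈ -2.3885e+8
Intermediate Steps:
J(L, S) = 7 (J(L, S) = 4 + (6 - 1*3) = 4 + (6 - 3) = 4 + 3 = 7)
t = 7 (t = 7 + 0*6 = 7 + 0 = 7)
H(X, P) = 7 - X
(H(-27/151, -120) + 27863)*(18864 - 27434) = ((7 - (-27)/151) + 27863)*(18864 - 27434) = ((7 - (-27)/151) + 27863)*(-8570) = ((7 - 1*(-27/151)) + 27863)*(-8570) = ((7 + 27/151) + 27863)*(-8570) = (1084/151 + 27863)*(-8570) = (4208397/151)*(-8570) = -36065962290/151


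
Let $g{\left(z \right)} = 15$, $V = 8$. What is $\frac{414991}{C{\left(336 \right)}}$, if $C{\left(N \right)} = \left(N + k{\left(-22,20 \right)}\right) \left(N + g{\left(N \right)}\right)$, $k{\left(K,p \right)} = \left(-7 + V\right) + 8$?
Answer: $\frac{414991}{121095} \approx 3.427$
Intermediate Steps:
$k{\left(K,p \right)} = 9$ ($k{\left(K,p \right)} = \left(-7 + 8\right) + 8 = 1 + 8 = 9$)
$C{\left(N \right)} = \left(9 + N\right) \left(15 + N\right)$ ($C{\left(N \right)} = \left(N + 9\right) \left(N + 15\right) = \left(9 + N\right) \left(15 + N\right)$)
$\frac{414991}{C{\left(336 \right)}} = \frac{414991}{135 + 336^{2} + 24 \cdot 336} = \frac{414991}{135 + 112896 + 8064} = \frac{414991}{121095}$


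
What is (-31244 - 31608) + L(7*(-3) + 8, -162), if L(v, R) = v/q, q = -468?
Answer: -2262671/36 ≈ -62852.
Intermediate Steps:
L(v, R) = -v/468 (L(v, R) = v/(-468) = v*(-1/468) = -v/468)
(-31244 - 31608) + L(7*(-3) + 8, -162) = (-31244 - 31608) - (7*(-3) + 8)/468 = -62852 - (-21 + 8)/468 = -62852 - 1/468*(-13) = -62852 + 1/36 = -2262671/36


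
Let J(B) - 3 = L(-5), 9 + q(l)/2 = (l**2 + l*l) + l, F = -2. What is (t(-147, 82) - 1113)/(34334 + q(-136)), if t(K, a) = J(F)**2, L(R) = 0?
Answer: -276/27007 ≈ -0.010220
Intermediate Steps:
q(l) = -18 + 2*l + 4*l**2 (q(l) = -18 + 2*((l**2 + l*l) + l) = -18 + 2*((l**2 + l**2) + l) = -18 + 2*(2*l**2 + l) = -18 + 2*(l + 2*l**2) = -18 + (2*l + 4*l**2) = -18 + 2*l + 4*l**2)
J(B) = 3 (J(B) = 3 + 0 = 3)
t(K, a) = 9 (t(K, a) = 3**2 = 9)
(t(-147, 82) - 1113)/(34334 + q(-136)) = (9 - 1113)/(34334 + (-18 + 2*(-136) + 4*(-136)**2)) = -1104/(34334 + (-18 - 272 + 4*18496)) = -1104/(34334 + (-18 - 272 + 73984)) = -1104/(34334 + 73694) = -1104/108028 = -1104*1/108028 = -276/27007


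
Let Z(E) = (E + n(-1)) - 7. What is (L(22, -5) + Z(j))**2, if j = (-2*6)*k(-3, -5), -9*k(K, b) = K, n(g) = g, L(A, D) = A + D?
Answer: 25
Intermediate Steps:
k(K, b) = -K/9
j = -4 (j = (-2*6)*(-1/9*(-3)) = -12*1/3 = -4)
Z(E) = -8 + E (Z(E) = (E - 1) - 7 = (-1 + E) - 7 = -8 + E)
(L(22, -5) + Z(j))**2 = ((22 - 5) + (-8 - 4))**2 = (17 - 12)**2 = 5**2 = 25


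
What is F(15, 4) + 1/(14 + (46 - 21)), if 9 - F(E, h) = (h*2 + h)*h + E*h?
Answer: -3860/39 ≈ -98.974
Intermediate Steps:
F(E, h) = 9 - 3*h**2 - E*h (F(E, h) = 9 - ((h*2 + h)*h + E*h) = 9 - ((2*h + h)*h + E*h) = 9 - ((3*h)*h + E*h) = 9 - (3*h**2 + E*h) = 9 + (-3*h**2 - E*h) = 9 - 3*h**2 - E*h)
F(15, 4) + 1/(14 + (46 - 21)) = (9 - 3*4**2 - 1*15*4) + 1/(14 + (46 - 21)) = (9 - 3*16 - 60) + 1/(14 + 25) = (9 - 48 - 60) + 1/39 = -99 + 1/39 = -3860/39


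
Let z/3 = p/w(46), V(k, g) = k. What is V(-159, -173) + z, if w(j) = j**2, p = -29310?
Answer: -212187/1058 ≈ -200.55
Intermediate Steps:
z = -43965/1058 (z = 3*(-29310/(46**2)) = 3*(-29310/2116) = 3*(-29310*1/2116) = 3*(-14655/1058) = -43965/1058 ≈ -41.555)
V(-159, -173) + z = -159 - 43965/1058 = -212187/1058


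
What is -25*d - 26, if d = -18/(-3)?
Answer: -176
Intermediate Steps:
d = 6 (d = -18*(-⅓) = 6)
-25*d - 26 = -25*6 - 26 = -150 - 26 = -176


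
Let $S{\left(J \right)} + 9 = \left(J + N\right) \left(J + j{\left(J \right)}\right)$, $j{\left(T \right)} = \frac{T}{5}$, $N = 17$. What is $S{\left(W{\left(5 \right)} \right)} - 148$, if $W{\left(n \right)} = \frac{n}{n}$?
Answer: $- \frac{677}{5} \approx -135.4$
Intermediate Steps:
$j{\left(T \right)} = \frac{T}{5}$ ($j{\left(T \right)} = T \frac{1}{5} = \frac{T}{5}$)
$W{\left(n \right)} = 1$
$S{\left(J \right)} = -9 + \frac{6 J \left(17 + J\right)}{5}$ ($S{\left(J \right)} = -9 + \left(J + 17\right) \left(J + \frac{J}{5}\right) = -9 + \left(17 + J\right) \frac{6 J}{5} = -9 + \frac{6 J \left(17 + J\right)}{5}$)
$S{\left(W{\left(5 \right)} \right)} - 148 = \left(-9 + \frac{6 \cdot 1^{2}}{5} + \frac{102}{5} \cdot 1\right) - 148 = \left(-9 + \frac{6}{5} \cdot 1 + \frac{102}{5}\right) - 148 = \left(-9 + \frac{6}{5} + \frac{102}{5}\right) - 148 = \frac{63}{5} - 148 = - \frac{677}{5}$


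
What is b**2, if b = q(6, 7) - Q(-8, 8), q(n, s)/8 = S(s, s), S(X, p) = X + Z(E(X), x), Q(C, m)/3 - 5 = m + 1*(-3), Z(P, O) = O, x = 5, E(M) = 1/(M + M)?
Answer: 4356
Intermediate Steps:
E(M) = 1/(2*M)
Q(C, m) = 6 + 3*m (Q(C, m) = 15 + 3*(m + 1*(-3)) = 15 + 3*(m - 3) = 15 + 3*(-3 + m) = 15 + (-9 + 3*m) = 6 + 3*m)
S(X, p) = 5 + X (S(X, p) = X + 5 = 5 + X)
q(n, s) = 40 + 8*s (q(n, s) = 8*(5 + s) = 40 + 8*s)
b = 66 (b = (40 + 8*7) - (6 + 3*8) = (40 + 56) - (6 + 24) = 96 - 1*30 = 96 - 30 = 66)
b**2 = 66**2 = 4356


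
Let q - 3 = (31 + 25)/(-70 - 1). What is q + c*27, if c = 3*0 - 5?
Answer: -9428/71 ≈ -132.79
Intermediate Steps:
c = -5 (c = 0 - 5 = -5)
q = 157/71 (q = 3 + (31 + 25)/(-70 - 1) = 3 + 56/(-71) = 3 + 56*(-1/71) = 3 - 56/71 = 157/71 ≈ 2.2113)
q + c*27 = 157/71 - 5*27 = 157/71 - 135 = -9428/71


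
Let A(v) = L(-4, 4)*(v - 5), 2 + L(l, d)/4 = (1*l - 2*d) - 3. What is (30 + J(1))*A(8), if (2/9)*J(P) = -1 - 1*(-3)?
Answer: -7956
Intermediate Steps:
J(P) = 9 (J(P) = 9*(-1 - 1*(-3))/2 = 9*(-1 + 3)/2 = (9/2)*2 = 9)
L(l, d) = -20 - 8*d + 4*l (L(l, d) = -8 + 4*((1*l - 2*d) - 3) = -8 + 4*((l - 2*d) - 3) = -8 + 4*(-3 + l - 2*d) = -8 + (-12 - 8*d + 4*l) = -20 - 8*d + 4*l)
A(v) = 340 - 68*v (A(v) = (-20 - 8*4 + 4*(-4))*(v - 5) = (-20 - 32 - 16)*(-5 + v) = -68*(-5 + v) = 340 - 68*v)
(30 + J(1))*A(8) = (30 + 9)*(340 - 68*8) = 39*(340 - 544) = 39*(-204) = -7956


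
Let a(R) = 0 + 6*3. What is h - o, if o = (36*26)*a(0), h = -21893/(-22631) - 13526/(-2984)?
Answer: -568694617487/33765452 ≈ -16843.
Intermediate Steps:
a(R) = 18 (a(R) = 0 + 18 = 18)
h = 185717809/33765452 (h = -21893*(-1/22631) - 13526*(-1/2984) = 21893/22631 + 6763/1492 = 185717809/33765452 ≈ 5.5002)
o = 16848 (o = (36*26)*18 = 936*18 = 16848)
h - o = 185717809/33765452 - 1*16848 = 185717809/33765452 - 16848 = -568694617487/33765452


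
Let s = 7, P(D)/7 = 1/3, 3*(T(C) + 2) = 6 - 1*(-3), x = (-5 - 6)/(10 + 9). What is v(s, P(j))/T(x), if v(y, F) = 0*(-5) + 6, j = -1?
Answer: 6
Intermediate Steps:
x = -11/19 ≈ -0.57895
T(C) = 1 (T(C) = -2 + (6 - 1*(-3))/3 = -2 + (6 + 3)/3 = -2 + (1/3)*9 = -2 + 3 = 1)
P(D) = 7/3
v(y, F) = 6 (v(y, F) = 0 + 6 = 6)
v(s, P(j))/T(x) = 6/1 = 6*1 = 6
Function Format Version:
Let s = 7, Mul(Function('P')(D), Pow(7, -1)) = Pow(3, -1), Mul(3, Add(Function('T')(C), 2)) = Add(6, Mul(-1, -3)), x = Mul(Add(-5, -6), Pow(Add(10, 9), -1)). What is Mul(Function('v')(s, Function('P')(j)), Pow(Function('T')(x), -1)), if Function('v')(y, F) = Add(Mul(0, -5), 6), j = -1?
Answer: 6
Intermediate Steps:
x = Rational(-11, 19) (x = Mul(-11, Pow(19, -1)) = Mul(-11, Rational(1, 19)) = Rational(-11, 19) ≈ -0.57895)
Function('T')(C) = 1 (Function('T')(C) = Add(-2, Mul(Rational(1, 3), Add(6, Mul(-1, -3)))) = Add(-2, Mul(Rational(1, 3), Add(6, 3))) = Add(-2, Mul(Rational(1, 3), 9)) = Add(-2, 3) = 1)
Function('P')(D) = Rational(7, 3) (Function('P')(D) = Mul(7, Pow(3, -1)) = Mul(7, Rational(1, 3)) = Rational(7, 3))
Function('v')(y, F) = 6 (Function('v')(y, F) = Add(0, 6) = 6)
Mul(Function('v')(s, Function('P')(j)), Pow(Function('T')(x), -1)) = Mul(6, Pow(1, -1)) = Mul(6, 1) = 6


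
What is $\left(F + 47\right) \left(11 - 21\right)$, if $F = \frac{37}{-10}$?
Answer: $-433$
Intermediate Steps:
$F = - \frac{37}{10}$ ($F = 37 \left(- \frac{1}{10}\right) = - \frac{37}{10} \approx -3.7$)
$\left(F + 47\right) \left(11 - 21\right) = \left(- \frac{37}{10} + 47\right) \left(11 - 21\right) = \frac{433 \left(11 - 21\right)}{10} = \frac{433}{10} \left(-10\right) = -433$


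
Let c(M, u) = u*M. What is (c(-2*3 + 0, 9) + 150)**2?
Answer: 9216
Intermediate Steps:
c(M, u) = M*u
(c(-2*3 + 0, 9) + 150)**2 = ((-2*3 + 0)*9 + 150)**2 = ((-6 + 0)*9 + 150)**2 = (-6*9 + 150)**2 = (-54 + 150)**2 = 96**2 = 9216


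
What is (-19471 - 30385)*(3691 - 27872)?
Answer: 1205567936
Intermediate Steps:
(-19471 - 30385)*(3691 - 27872) = -49856*(-24181) = 1205567936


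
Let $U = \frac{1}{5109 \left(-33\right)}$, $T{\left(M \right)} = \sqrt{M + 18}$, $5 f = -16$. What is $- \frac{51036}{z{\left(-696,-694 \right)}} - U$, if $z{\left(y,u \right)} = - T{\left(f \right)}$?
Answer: $\frac{1}{168597} + \frac{25518 \sqrt{370}}{37} \approx 13266.0$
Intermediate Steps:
$f = - \frac{16}{5}$ ($f = \frac{1}{5} \left(-16\right) = - \frac{16}{5} \approx -3.2$)
$T{\left(M \right)} = \sqrt{18 + M}$
$z{\left(y,u \right)} = - \frac{\sqrt{370}}{5}$ ($z{\left(y,u \right)} = - \sqrt{18 - \frac{16}{5}} = - \sqrt{\frac{74}{5}} = - \frac{\sqrt{370}}{5}$)
$U = - \frac{1}{168597}$ ($U = \frac{1}{-168597} = - \frac{1}{168597} \approx -5.9313 \cdot 10^{-6}$)
$- \frac{51036}{z{\left(-696,-694 \right)}} - U = - \frac{51036}{\left(- \frac{1}{5}\right) \sqrt{370}} - - \frac{1}{168597} = - 51036 \left(- \frac{\sqrt{370}}{74}\right) + \frac{1}{168597} = \frac{25518 \sqrt{370}}{37} + \frac{1}{168597} = \frac{1}{168597} + \frac{25518 \sqrt{370}}{37}$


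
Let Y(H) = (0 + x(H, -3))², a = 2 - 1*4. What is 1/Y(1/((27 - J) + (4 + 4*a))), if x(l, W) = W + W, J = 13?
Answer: 1/36 ≈ 0.027778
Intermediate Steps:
x(l, W) = 2*W
a = -2 (a = 2 - 4 = -2)
Y(H) = 36 (Y(H) = (0 + 2*(-3))² = (0 - 6)² = (-6)² = 36)
1/Y(1/((27 - J) + (4 + 4*a))) = 1/36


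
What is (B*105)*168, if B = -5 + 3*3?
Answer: 70560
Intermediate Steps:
B = 4 (B = -5 + 9 = 4)
(B*105)*168 = (4*105)*168 = 420*168 = 70560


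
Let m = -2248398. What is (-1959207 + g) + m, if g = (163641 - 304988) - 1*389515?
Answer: -4738467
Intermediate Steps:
g = -530862 (g = -141347 - 389515 = -530862)
(-1959207 + g) + m = (-1959207 - 530862) - 2248398 = -2490069 - 2248398 = -4738467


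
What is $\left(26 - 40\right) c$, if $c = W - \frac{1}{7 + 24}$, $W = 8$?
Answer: $- \frac{3458}{31} \approx -111.55$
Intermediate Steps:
$c = \frac{247}{31}$ ($c = 8 - \frac{1}{7 + 24} = 8 - \frac{1}{31} = \frac{247}{31} \approx 7.9677$)
$\left(26 - 40\right) c = \left(26 - 40\right) \frac{247}{31} = \left(-14\right) \frac{247}{31} = - \frac{3458}{31}$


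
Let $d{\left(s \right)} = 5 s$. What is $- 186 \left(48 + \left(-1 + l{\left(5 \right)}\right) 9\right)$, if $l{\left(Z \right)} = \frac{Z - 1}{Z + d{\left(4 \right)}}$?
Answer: $- \frac{188046}{25} \approx -7521.8$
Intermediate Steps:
$l{\left(Z \right)} = \frac{-1 + Z}{20 + Z}$ ($l{\left(Z \right)} = \frac{Z - 1}{Z + 5 \cdot 4} = \frac{-1 + Z}{Z + 20} = \frac{-1 + Z}{20 + Z}$)
$- 186 \left(48 + \left(-1 + l{\left(5 \right)}\right) 9\right) = - 186 \left(48 + \left(-1 + \frac{-1 + 5}{20 + 5}\right) 9\right) = - 186 \left(48 + \left(-1 + \frac{1}{25} \cdot 4\right) 9\right) = - 186 \left(48 + \left(-1 + \frac{4}{25}\right) 9\right) = - 186 \left(48 - \frac{189}{25}\right) = \left(-186\right) \frac{1011}{25} = - \frac{188046}{25}$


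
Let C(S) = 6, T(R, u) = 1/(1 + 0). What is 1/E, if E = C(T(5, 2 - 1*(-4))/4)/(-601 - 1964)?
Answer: -855/2 ≈ -427.50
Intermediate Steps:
T(R, u) = 1 (T(R, u) = 1/1 = 1)
E = -2/855 (E = 6/(-601 - 1964) = 6/(-2565) = -1/2565*6 = -2/855 ≈ -0.0023392)
1/E = 1/(-2/855) = -855/2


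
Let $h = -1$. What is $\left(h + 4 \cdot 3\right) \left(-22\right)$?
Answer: $-242$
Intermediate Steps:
$\left(h + 4 \cdot 3\right) \left(-22\right) = \left(-1 + 4 \cdot 3\right) \left(-22\right) = \left(-1 + 12\right) \left(-22\right) = 11 \left(-22\right) = -242$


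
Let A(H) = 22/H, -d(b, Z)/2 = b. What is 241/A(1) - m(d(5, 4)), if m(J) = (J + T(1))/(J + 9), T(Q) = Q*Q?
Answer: 43/22 ≈ 1.9545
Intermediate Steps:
d(b, Z) = -2*b
T(Q) = Q**2
m(J) = (1 + J)/(9 + J) (m(J) = (J + 1**2)/(J + 9) = (J + 1)/(9 + J) = (1 + J)/(9 + J))
241/A(1) - m(d(5, 4)) = 241/((22/1)) - (1 - 2*5)/(9 - 2*5) = 241/((22*1)) - (1 - 10)/(9 - 10) = 241/22 - (-9)/(-1) = 241*(1/22) - (-1)*(-9) = 241/22 - 1*9 = 241/22 - 9 = 43/22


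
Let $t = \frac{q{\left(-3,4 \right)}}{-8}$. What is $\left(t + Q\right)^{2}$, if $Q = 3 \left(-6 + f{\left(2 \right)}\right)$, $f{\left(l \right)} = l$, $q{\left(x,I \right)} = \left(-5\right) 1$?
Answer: $\frac{8281}{64} \approx 129.39$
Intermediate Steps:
$q{\left(x,I \right)} = -5$
$t = \frac{5}{8}$ ($t = - \frac{5}{-8} = \left(-5\right) \left(- \frac{1}{8}\right) = \frac{5}{8} \approx 0.625$)
$Q = -12$ ($Q = 3 \left(-6 + 2\right) = 3 \left(-4\right) = -12$)
$\left(t + Q\right)^{2} = \left(\frac{5}{8} - 12\right)^{2} = \left(- \frac{91}{8}\right)^{2} = \frac{8281}{64}$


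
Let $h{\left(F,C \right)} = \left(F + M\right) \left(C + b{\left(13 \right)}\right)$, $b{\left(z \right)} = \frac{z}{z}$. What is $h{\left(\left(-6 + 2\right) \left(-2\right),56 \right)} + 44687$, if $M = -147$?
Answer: $36764$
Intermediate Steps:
$b{\left(z \right)} = 1$
$h{\left(F,C \right)} = \left(1 + C\right) \left(-147 + F\right)$ ($h{\left(F,C \right)} = \left(F - 147\right) \left(C + 1\right) = \left(-147 + F\right) \left(1 + C\right) = \left(1 + C\right) \left(-147 + F\right)$)
$h{\left(\left(-6 + 2\right) \left(-2\right),56 \right)} + 44687 = \left(-147 + \left(-6 + 2\right) \left(-2\right) - 8232 + 56 \left(-6 + 2\right) \left(-2\right)\right) + 44687 = \left(-147 - -8 - 8232 + 56 \left(\left(-4\right) \left(-2\right)\right)\right) + 44687 = \left(-147 + 8 - 8232 + 56 \cdot 8\right) + 44687 = \left(-147 + 8 - 8232 + 448\right) + 44687 = -7923 + 44687 = 36764$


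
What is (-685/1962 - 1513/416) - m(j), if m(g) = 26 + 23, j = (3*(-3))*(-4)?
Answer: -21623437/408096 ≈ -52.986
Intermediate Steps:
j = 36 (j = -9*(-4) = 36)
m(g) = 49
(-685/1962 - 1513/416) - m(j) = (-685/1962 - 1513/416) - 1*49 = (-685*1/1962 - 1513*1/416) - 49 = (-685/1962 - 1513/416) - 49 = -1626733/408096 - 49 = -21623437/408096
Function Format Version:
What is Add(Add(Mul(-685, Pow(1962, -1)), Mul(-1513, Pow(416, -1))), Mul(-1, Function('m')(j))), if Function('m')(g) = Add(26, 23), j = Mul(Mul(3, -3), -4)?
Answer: Rational(-21623437, 408096) ≈ -52.986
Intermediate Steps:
j = 36 (j = Mul(-9, -4) = 36)
Function('m')(g) = 49
Add(Add(Mul(-685, Pow(1962, -1)), Mul(-1513, Pow(416, -1))), Mul(-1, Function('m')(j))) = Add(Add(Mul(-685, Pow(1962, -1)), Mul(-1513, Pow(416, -1))), Mul(-1, 49)) = Add(Add(Mul(-685, Rational(1, 1962)), Mul(-1513, Rational(1, 416))), -49) = Add(Add(Rational(-685, 1962), Rational(-1513, 416)), -49) = Add(Rational(-1626733, 408096), -49) = Rational(-21623437, 408096)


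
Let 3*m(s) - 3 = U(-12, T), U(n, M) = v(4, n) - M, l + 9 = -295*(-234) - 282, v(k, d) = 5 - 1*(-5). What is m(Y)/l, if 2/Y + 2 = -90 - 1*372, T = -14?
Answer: 3/22913 ≈ 0.00013093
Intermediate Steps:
v(k, d) = 10 (v(k, d) = 5 + 5 = 10)
Y = -1/232 (Y = 2/(-2 + (-90 - 1*372)) = 2/(-2 + (-90 - 372)) = 2/(-2 - 462) = 2/(-464) = 2*(-1/464) = -1/232 ≈ -0.0043103)
l = 68739 (l = -9 + (-295*(-234) - 282) = -9 + (69030 - 282) = -9 + 68748 = 68739)
U(n, M) = 10 - M
m(s) = 9 (m(s) = 1 + (10 - 1*(-14))/3 = 1 + (10 + 14)/3 = 1 + (⅓)*24 = 1 + 8 = 9)
m(Y)/l = 9/68739 = 9*(1/68739) = 3/22913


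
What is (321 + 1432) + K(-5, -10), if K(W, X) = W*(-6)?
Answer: 1783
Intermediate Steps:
K(W, X) = -6*W
(321 + 1432) + K(-5, -10) = (321 + 1432) - 6*(-5) = 1753 + 30 = 1783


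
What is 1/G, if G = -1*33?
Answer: -1/33 ≈ -0.030303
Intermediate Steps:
G = -33
1/G = 1/(-33) = -1/33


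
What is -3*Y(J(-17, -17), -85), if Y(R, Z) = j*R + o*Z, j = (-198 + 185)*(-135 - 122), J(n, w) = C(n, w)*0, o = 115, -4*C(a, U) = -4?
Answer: 29325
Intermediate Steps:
C(a, U) = 1 (C(a, U) = -1/4*(-4) = 1)
J(n, w) = 0 (J(n, w) = 1*0 = 0)
j = 3341 (j = -13*(-257) = 3341)
Y(R, Z) = 115*Z + 3341*R (Y(R, Z) = 3341*R + 115*Z = 115*Z + 3341*R)
-3*Y(J(-17, -17), -85) = -3*(115*(-85) + 3341*0) = -3*(-9775 + 0) = -3*(-9775) = 29325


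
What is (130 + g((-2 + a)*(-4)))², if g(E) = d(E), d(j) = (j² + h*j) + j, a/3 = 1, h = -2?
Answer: 22500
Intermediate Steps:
a = 3 (a = 3*1 = 3)
d(j) = j² - j (d(j) = (j² - 2*j) + j = j² - j)
g(E) = E*(-1 + E)
(130 + g((-2 + a)*(-4)))² = (130 + ((-2 + 3)*(-4))*(-1 + (-2 + 3)*(-4)))² = (130 + (1*(-4))*(-1 + 1*(-4)))² = (130 - 4*(-1 - 4))² = (130 - 4*(-5))² = (130 + 20)² = 150² = 22500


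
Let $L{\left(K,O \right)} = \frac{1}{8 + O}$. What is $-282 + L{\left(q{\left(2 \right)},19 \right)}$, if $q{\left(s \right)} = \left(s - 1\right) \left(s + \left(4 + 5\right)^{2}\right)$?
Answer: $- \frac{7613}{27} \approx -281.96$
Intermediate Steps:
$q{\left(s \right)} = \left(-1 + s\right) \left(81 + s\right)$ ($q{\left(s \right)} = \left(-1 + s\right) \left(s + 9^{2}\right) = \left(-1 + s\right) \left(s + 81\right) = \left(-1 + s\right) \left(81 + s\right)$)
$-282 + L{\left(q{\left(2 \right)},19 \right)} = -282 + \frac{1}{8 + 19} = -282 + \frac{1}{27} = - \frac{7613}{27}$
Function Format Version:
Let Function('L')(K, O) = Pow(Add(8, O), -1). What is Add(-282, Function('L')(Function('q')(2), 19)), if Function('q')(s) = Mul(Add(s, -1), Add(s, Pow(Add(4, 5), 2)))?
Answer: Rational(-7613, 27) ≈ -281.96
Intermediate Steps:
Function('q')(s) = Mul(Add(-1, s), Add(81, s)) (Function('q')(s) = Mul(Add(-1, s), Add(s, Pow(9, 2))) = Mul(Add(-1, s), Add(s, 81)) = Mul(Add(-1, s), Add(81, s)))
Add(-282, Function('L')(Function('q')(2), 19)) = Add(-282, Pow(Add(8, 19), -1)) = Add(-282, Pow(27, -1)) = Add(-282, Rational(1, 27)) = Rational(-7613, 27)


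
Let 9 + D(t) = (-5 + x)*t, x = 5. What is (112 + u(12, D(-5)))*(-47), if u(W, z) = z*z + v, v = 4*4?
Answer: -9823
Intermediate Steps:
v = 16
D(t) = -9 (D(t) = -9 + (-5 + 5)*t = -9 + 0*t = -9 + 0 = -9)
u(W, z) = 16 + z² (u(W, z) = z*z + 16 = z² + 16 = 16 + z²)
(112 + u(12, D(-5)))*(-47) = (112 + (16 + (-9)²))*(-47) = (112 + (16 + 81))*(-47) = (112 + 97)*(-47) = 209*(-47) = -9823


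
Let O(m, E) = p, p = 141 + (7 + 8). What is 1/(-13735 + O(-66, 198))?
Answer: -1/13579 ≈ -7.3643e-5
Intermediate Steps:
p = 156 (p = 141 + 15 = 156)
O(m, E) = 156
1/(-13735 + O(-66, 198)) = 1/(-13735 + 156) = 1/(-13579) = -1/13579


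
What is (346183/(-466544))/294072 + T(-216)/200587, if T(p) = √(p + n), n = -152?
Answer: -346183/137197527168 + 4*I*√23/200587 ≈ -2.5232e-6 + 9.5636e-5*I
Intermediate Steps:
T(p) = √(-152 + p) (T(p) = √(p - 152) = √(-152 + p))
(346183/(-466544))/294072 + T(-216)/200587 = (346183/(-466544))/294072 + √(-152 - 216)/200587 = (346183*(-1/466544))*(1/294072) + √(-368)*(1/200587) = -346183/466544*1/294072 + (4*I*√23)*(1/200587) = -346183/137197527168 + 4*I*√23/200587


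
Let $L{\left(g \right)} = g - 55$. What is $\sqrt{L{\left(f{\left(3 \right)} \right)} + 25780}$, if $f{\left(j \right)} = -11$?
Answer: $\sqrt{25714} \approx 160.36$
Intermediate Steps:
$L{\left(g \right)} = -55 + g$ ($L{\left(g \right)} = g - 55 = -55 + g$)
$\sqrt{L{\left(f{\left(3 \right)} \right)} + 25780} = \sqrt{\left(-55 - 11\right) + 25780} = \sqrt{-66 + 25780} = \sqrt{25714}$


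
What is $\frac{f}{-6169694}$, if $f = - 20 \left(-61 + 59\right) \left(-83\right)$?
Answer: $\frac{1660}{3084847} \approx 0.00053811$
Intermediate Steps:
$f = -3320$ ($f = \left(-20\right) \left(-2\right) \left(-83\right) = 40 \left(-83\right) = -3320$)
$\frac{f}{-6169694} = - \frac{3320}{-6169694} = \left(-3320\right) \left(- \frac{1}{6169694}\right) = \frac{1660}{3084847}$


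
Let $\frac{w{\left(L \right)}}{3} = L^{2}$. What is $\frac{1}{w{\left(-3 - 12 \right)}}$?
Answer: $\frac{1}{675} \approx 0.0014815$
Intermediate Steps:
$w{\left(L \right)} = 3 L^{2}$
$\frac{1}{w{\left(-3 - 12 \right)}} = \frac{1}{3 \left(-3 - 12\right)^{2}} = \frac{1}{3 \left(-15\right)^{2}} = \frac{1}{3 \cdot 225} = \frac{1}{675}$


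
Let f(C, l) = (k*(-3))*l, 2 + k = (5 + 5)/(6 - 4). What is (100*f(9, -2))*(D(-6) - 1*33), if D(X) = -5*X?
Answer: -5400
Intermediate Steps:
k = 3 (k = -2 + (5 + 5)/(6 - 4) = -2 + 10/2 = -2 + 10*(1/2) = -2 + 5 = 3)
f(C, l) = -9*l (f(C, l) = (3*(-3))*l = -9*l)
(100*f(9, -2))*(D(-6) - 1*33) = (100*(-9*(-2)))*(-5*(-6) - 1*33) = (100*18)*(30 - 33) = 1800*(-3) = -5400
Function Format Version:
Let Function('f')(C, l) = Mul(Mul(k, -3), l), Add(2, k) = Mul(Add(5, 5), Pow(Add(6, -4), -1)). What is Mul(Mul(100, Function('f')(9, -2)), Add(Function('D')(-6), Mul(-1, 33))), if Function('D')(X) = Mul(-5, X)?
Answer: -5400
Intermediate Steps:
k = 3 (k = Add(-2, Mul(Add(5, 5), Pow(Add(6, -4), -1))) = Add(-2, Mul(10, Pow(2, -1))) = Add(-2, Mul(10, Rational(1, 2))) = Add(-2, 5) = 3)
Function('f')(C, l) = Mul(-9, l) (Function('f')(C, l) = Mul(Mul(3, -3), l) = Mul(-9, l))
Mul(Mul(100, Function('f')(9, -2)), Add(Function('D')(-6), Mul(-1, 33))) = Mul(Mul(100, Mul(-9, -2)), Add(Mul(-5, -6), Mul(-1, 33))) = Mul(Mul(100, 18), Add(30, -33)) = Mul(1800, -3) = -5400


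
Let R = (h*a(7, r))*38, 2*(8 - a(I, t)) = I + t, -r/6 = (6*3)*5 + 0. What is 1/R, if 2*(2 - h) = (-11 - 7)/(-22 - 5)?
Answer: 1/17385 ≈ 5.7521e-5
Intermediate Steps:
r = -540 (r = -6*((6*3)*5 + 0) = -6*(18*5 + 0) = -6*(90 + 0) = -6*90 = -540)
a(I, t) = 8 - I/2 - t/2 (a(I, t) = 8 - (I + t)/2 = 8 + (-I/2 - t/2) = 8 - I/2 - t/2)
h = 5/3 (h = 2 - (-11 - 7)/(2*(-22 - 5)) = 2 - (-9)/(-27) = 2 - (-9)*(-1)/27 = 2 - ½*⅔ = 2 - ⅓ = 5/3 ≈ 1.6667)
R = 17385 (R = (5*(8 - ½*7 - ½*(-540))/3)*38 = (5*(8 - 7/2 + 270)/3)*38 = ((5/3)*(549/2))*38 = (915/2)*38 = 17385)
1/R = 1/17385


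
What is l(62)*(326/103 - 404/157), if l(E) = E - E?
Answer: 0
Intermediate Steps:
l(E) = 0
l(62)*(326/103 - 404/157) = 0*(326/103 - 404/157) = 0*(9570/16171) = 0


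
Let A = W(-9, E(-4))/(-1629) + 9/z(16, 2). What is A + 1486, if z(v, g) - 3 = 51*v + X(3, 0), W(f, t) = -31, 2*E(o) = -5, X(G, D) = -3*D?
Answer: 220287604/148239 ≈ 1486.0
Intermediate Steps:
E(o) = -5/2 (E(o) = (½)*(-5) = -5/2)
z(v, g) = 3 + 51*v (z(v, g) = 3 + (51*v - 3*0) = 3 + (51*v + 0) = 3 + 51*v)
A = 4450/148239 (A = -31/(-1629) + 9/(3 + 51*16) = -31*(-1/1629) + 9/(3 + 816) = 31/1629 + 9/819 = 31/1629 + 9*(1/819) = 31/1629 + 1/91 = 4450/148239 ≈ 0.030019)
A + 1486 = 4450/148239 + 1486 = 220287604/148239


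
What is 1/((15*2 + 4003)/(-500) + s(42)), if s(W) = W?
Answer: 500/16967 ≈ 0.029469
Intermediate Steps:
1/((15*2 + 4003)/(-500) + s(42)) = 1/((15*2 + 4003)/(-500) + 42) = 1/((30 + 4003)*(-1/500) + 42) = 1/(4033*(-1/500) + 42) = 1/(-4033/500 + 42) = 1/(16967/500) = 500/16967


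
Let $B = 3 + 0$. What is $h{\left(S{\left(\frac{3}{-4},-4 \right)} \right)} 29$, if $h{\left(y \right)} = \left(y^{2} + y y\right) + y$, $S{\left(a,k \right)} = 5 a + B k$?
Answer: $\frac{111447}{8} \approx 13931.0$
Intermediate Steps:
$B = 3$
$S{\left(a,k \right)} = 3 k + 5 a$ ($S{\left(a,k \right)} = 5 a + 3 k = 3 k + 5 a$)
$h{\left(y \right)} = y + 2 y^{2}$ ($h{\left(y \right)} = \left(y^{2} + y^{2}\right) + y = 2 y^{2} + y = y + 2 y^{2}$)
$h{\left(S{\left(\frac{3}{-4},-4 \right)} \right)} 29 = \left(3 \left(-4\right) + 5 \frac{3}{-4}\right) \left(1 + 2 \left(3 \left(-4\right) + 5 \frac{3}{-4}\right)\right) 29 = \left(-12 + 5 \cdot 3 \left(- \frac{1}{4}\right)\right) \left(1 + 2 \left(-12 + 5 \cdot 3 \left(- \frac{1}{4}\right)\right)\right) 29 = \left(-12 + 5 \left(- \frac{3}{4}\right)\right) \left(1 + 2 \left(-12 + 5 \left(- \frac{3}{4}\right)\right)\right) 29 = \left(-12 - \frac{15}{4}\right) \left(1 + 2 \left(-12 - \frac{15}{4}\right)\right) 29 = - \frac{63 \left(1 + 2 \left(- \frac{63}{4}\right)\right)}{4} \cdot 29 = - \frac{63 \left(1 - \frac{63}{2}\right)}{4} \cdot 29 = \left(- \frac{63}{4}\right) \left(- \frac{61}{2}\right) 29 = \frac{3843}{8} \cdot 29 = \frac{111447}{8}$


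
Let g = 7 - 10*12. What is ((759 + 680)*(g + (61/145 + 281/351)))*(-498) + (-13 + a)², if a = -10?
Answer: 1358958144131/16965 ≈ 8.0104e+7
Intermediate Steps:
g = -113 (g = 7 - 120 = -113)
((759 + 680)*(g + (61/145 + 281/351)))*(-498) + (-13 + a)² = ((759 + 680)*(-113 + (61/145 + 281/351)))*(-498) + (-13 - 10)² = (1439*(-113 + (61*(1/145) + 281*(1/351))))*(-498) + (-23)² = (1439*(-113 + (61/145 + 281/351)))*(-498) + 529 = (1439*(-113 + 62156/50895))*(-498) + 529 = (1439*(-5688979/50895))*(-498) + 529 = -8186440781/50895*(-498) + 529 = 1358949169646/16965 + 529 = 1358958144131/16965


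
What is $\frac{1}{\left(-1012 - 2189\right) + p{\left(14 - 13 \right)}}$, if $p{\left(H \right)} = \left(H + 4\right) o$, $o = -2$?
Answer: $- \frac{1}{3211} \approx -0.00031143$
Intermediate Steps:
$p{\left(H \right)} = -8 - 2 H$ ($p{\left(H \right)} = \left(H + 4\right) \left(-2\right) = \left(4 + H\right) \left(-2\right) = -8 - 2 H$)
$\frac{1}{\left(-1012 - 2189\right) + p{\left(14 - 13 \right)}} = \frac{1}{\left(-1012 - 2189\right) - \left(8 + 2 \left(14 - 13\right)\right)} = \frac{1}{-3201 - 10} = \frac{1}{-3211} = - \frac{1}{3211}$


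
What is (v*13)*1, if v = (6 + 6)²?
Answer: 1872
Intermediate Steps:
v = 144 (v = 12² = 144)
(v*13)*1 = (144*13)*1 = 1872*1 = 1872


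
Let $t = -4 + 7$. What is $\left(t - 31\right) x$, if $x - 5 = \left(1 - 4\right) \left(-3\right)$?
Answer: $-392$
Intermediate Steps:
$t = 3$
$x = 14$ ($x = 5 + \left(1 - 4\right) \left(-3\right) = 5 - -9 = 5 + 9 = 14$)
$\left(t - 31\right) x = \left(3 - 31\right) 14 = \left(-28\right) 14 = -392$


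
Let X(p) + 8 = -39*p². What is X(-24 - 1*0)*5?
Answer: -112360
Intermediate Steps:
X(p) = -8 - 39*p²
X(-24 - 1*0)*5 = (-8 - 39*(-24 - 1*0)²)*5 = (-8 - 39*(-24 + 0)²)*5 = (-8 - 39*(-24)²)*5 = (-8 - 39*576)*5 = (-8 - 22464)*5 = -22472*5 = -112360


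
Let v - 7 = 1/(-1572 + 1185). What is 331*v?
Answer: 896348/387 ≈ 2316.1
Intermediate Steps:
v = 2708/387 (v = 7 + 1/(-1572 + 1185) = 7 + 1/(-387) = 7 - 1/387 = 2708/387 ≈ 6.9974)
331*v = 331*(2708/387) = 896348/387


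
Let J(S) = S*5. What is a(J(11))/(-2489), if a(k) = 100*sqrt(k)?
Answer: -100*sqrt(55)/2489 ≈ -0.29796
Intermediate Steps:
J(S) = 5*S
a(J(11))/(-2489) = (100*sqrt(5*11))/(-2489) = (100*sqrt(55))*(-1/2489) = -100*sqrt(55)/2489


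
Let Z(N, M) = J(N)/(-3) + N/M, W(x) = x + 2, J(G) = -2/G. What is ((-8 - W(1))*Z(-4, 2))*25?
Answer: 3575/6 ≈ 595.83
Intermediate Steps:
W(x) = 2 + x
Z(N, M) = 2/(3*N) + N/M (Z(N, M) = -2/N/(-3) + N/M = -2/N*(-⅓) + N/M = 2/(3*N) + N/M)
((-8 - W(1))*Z(-4, 2))*25 = ((-8 - (2 + 1))*((⅔)/(-4) - 4/2))*25 = ((-8 - 1*3)*((⅔)*(-¼) - 4*½))*25 = ((-8 - 3)*(-⅙ - 2))*25 = -11*(-13/6)*25 = (143/6)*25 = 3575/6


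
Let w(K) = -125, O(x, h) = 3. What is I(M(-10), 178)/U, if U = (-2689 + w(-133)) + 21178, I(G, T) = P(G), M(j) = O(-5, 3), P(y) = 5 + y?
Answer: 2/4591 ≈ 0.00043563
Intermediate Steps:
M(j) = 3
I(G, T) = 5 + G
U = 18364 (U = (-2689 - 125) + 21178 = -2814 + 21178 = 18364)
I(M(-10), 178)/U = (5 + 3)/18364 = 8*(1/18364) = 2/4591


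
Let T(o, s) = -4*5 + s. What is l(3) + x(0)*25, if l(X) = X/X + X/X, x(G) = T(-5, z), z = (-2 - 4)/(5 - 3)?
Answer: -573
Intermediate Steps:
z = -3 (z = -6/2 = -6*1/2 = -3)
T(o, s) = -20 + s
x(G) = -23 (x(G) = -20 - 3 = -23)
l(X) = 2 (l(X) = 1 + 1 = 2)
l(3) + x(0)*25 = 2 - 23*25 = 2 - 575 = -573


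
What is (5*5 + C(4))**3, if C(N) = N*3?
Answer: 50653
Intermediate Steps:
C(N) = 3*N
(5*5 + C(4))**3 = (5*5 + 3*4)**3 = (25 + 12)**3 = 37**3 = 50653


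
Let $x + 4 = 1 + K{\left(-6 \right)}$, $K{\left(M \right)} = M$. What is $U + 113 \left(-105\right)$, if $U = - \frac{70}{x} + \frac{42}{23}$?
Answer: $- \frac{2454067}{207} \approx -11855.0$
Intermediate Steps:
$x = -9$ ($x = -4 + \left(1 - 6\right) = -4 - 5 = -9$)
$U = \frac{1988}{207}$ ($U = - \frac{70}{-9} + \frac{42}{23} = \left(-70\right) \left(- \frac{1}{9}\right) + 42 \cdot \frac{1}{23} = \frac{70}{9} + \frac{42}{23} = \frac{1988}{207} \approx 9.6039$)
$U + 113 \left(-105\right) = \frac{1988}{207} + 113 \left(-105\right) = \frac{1988}{207} - 11865 = - \frac{2454067}{207}$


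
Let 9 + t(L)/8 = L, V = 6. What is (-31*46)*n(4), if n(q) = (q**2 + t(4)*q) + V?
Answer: 196788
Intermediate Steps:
t(L) = -72 + 8*L
n(q) = 6 + q**2 - 40*q (n(q) = (q**2 + (-72 + 8*4)*q) + 6 = (q**2 + (-72 + 32)*q) + 6 = (q**2 - 40*q) + 6 = 6 + q**2 - 40*q)
(-31*46)*n(4) = (-31*46)*(6 + 4**2 - 40*4) = -1426*(6 + 16 - 160) = -1426*(-138) = 196788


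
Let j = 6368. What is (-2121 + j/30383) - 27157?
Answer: -889547106/30383 ≈ -29278.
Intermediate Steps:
(-2121 + j/30383) - 27157 = (-2121 + 6368/30383) - 27157 = -64435975/30383 - 27157 = -889547106/30383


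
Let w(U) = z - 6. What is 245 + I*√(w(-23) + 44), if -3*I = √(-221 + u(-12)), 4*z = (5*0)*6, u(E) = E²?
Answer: 245 - I*√2926/3 ≈ 245.0 - 18.031*I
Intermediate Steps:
z = 0 (z = ((5*0)*6)/4 = (0*6)/4 = (¼)*0 = 0)
w(U) = -6 (w(U) = 0 - 6 = -6)
I = -I*√77/3 (I = -√(-221 + (-12)²)/3 = -√(-221 + 144)/3 = -I*√77/3 ≈ -2.925*I)
245 + I*√(w(-23) + 44) = 245 + (-I*√77/3)*√(-6 + 44) = 245 + (-I*√77/3)*√38 = 245 - I*√2926/3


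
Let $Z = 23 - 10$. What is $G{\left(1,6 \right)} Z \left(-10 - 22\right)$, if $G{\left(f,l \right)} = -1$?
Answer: $416$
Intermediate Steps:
$Z = 13$ ($Z = 23 - 10 = 13$)
$G{\left(1,6 \right)} Z \left(-10 - 22\right) = \left(-1\right) 13 \left(-10 - 22\right) = \left(-13\right) \left(-32\right) = 416$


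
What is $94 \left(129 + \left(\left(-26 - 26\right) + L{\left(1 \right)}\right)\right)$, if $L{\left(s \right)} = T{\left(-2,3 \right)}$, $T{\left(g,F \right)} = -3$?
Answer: $6956$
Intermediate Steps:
$L{\left(s \right)} = -3$
$94 \left(129 + \left(\left(-26 - 26\right) + L{\left(1 \right)}\right)\right) = 94 \left(129 - 55\right) = 94 \cdot 74 = 6956$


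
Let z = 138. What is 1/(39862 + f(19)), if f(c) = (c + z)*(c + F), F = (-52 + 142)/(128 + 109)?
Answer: 79/3389465 ≈ 2.3308e-5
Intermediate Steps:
F = 30/79 (F = 90/237 = 90*(1/237) = 30/79 ≈ 0.37975)
f(c) = (138 + c)*(30/79 + c) (f(c) = (c + 138)*(c + 30/79) = (138 + c)*(30/79 + c))
1/(39862 + f(19)) = 1/(39862 + (4140/79 + 19**2 + (10932/79)*19)) = 1/(39862 + (4140/79 + 361 + 207708/79)) = 1/(39862 + 240367/79) = 1/(3389465/79) = 79/3389465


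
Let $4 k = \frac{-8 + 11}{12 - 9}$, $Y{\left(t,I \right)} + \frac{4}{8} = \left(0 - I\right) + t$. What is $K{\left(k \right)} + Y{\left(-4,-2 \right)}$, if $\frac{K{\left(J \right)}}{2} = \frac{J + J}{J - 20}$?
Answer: $- \frac{403}{158} \approx -2.5506$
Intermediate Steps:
$Y{\left(t,I \right)} = - \frac{1}{2} + t - I$ ($Y{\left(t,I \right)} = - \frac{1}{2} + \left(\left(0 - I\right) + t\right) = - \frac{1}{2} - \left(I - t\right) = - \frac{1}{2} + t - I$)
$k = \frac{1}{4}$ ($k = \frac{\left(-8 + 11\right) \frac{1}{12 - 9}}{4} = \frac{3 \cdot \frac{1}{3}}{4} = \frac{1}{4} \cdot 1 = \frac{1}{4} \approx 0.25$)
$K{\left(J \right)} = \frac{4 J}{-20 + J}$ ($K{\left(J \right)} = 2 \frac{J + J}{J - 20} = 2 \frac{2 J}{-20 + J} = \frac{4 J}{-20 + J}$)
$K{\left(k \right)} + Y{\left(-4,-2 \right)} = 4 \cdot \frac{1}{4} \frac{1}{-20 + \frac{1}{4}} - \frac{5}{2} = 4 \cdot \frac{1}{4} \frac{1}{- \frac{79}{4}} - \frac{5}{2} = 4 \cdot \frac{1}{4} \left(- \frac{4}{79}\right) - \frac{5}{2} = - \frac{4}{79} - \frac{5}{2} = - \frac{403}{158}$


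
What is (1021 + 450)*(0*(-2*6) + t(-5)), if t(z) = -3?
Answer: -4413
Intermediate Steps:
(1021 + 450)*(0*(-2*6) + t(-5)) = (1021 + 450)*(0*(-2*6) - 3) = 1471*(0*(-12) - 3) = 1471*(0 - 3) = 1471*(-3) = -4413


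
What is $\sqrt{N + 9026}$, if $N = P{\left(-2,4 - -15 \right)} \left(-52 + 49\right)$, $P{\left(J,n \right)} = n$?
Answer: $\sqrt{8969} \approx 94.705$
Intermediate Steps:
$N = -57$ ($N = \left(4 - -15\right) \left(-52 + 49\right) = \left(4 + 15\right) \left(-3\right) = 19 \left(-3\right) = -57$)
$\sqrt{N + 9026} = \sqrt{-57 + 9026} = \sqrt{8969}$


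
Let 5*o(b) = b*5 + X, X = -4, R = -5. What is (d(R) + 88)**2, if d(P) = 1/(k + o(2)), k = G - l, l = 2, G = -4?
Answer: 4439449/576 ≈ 7707.4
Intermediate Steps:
o(b) = -4/5 + b (o(b) = (b*5 - 4)/5 = (5*b - 4)/5 = (-4 + 5*b)/5 = -4/5 + b)
k = -6 (k = -4 - 1*2 = -4 - 2 = -6)
d(P) = -5/24 (d(P) = 1/(-6 + (-4/5 + 2)) = 1/(-6 + 6/5) = 1/(-24/5) = -5/24)
(d(R) + 88)**2 = (-5/24 + 88)**2 = (2107/24)**2 = 4439449/576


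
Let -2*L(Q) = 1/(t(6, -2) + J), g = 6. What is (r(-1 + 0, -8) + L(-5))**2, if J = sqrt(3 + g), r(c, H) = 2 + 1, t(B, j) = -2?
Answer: 25/4 ≈ 6.2500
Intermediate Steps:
r(c, H) = 3
J = 3 (J = sqrt(3 + 6) = sqrt(9) = 3)
L(Q) = -1/2 (L(Q) = -1/(2*(-2 + 3)) = -1/2/1 = -1/2*1 = -1/2)
(r(-1 + 0, -8) + L(-5))**2 = (3 - 1/2)**2 = (5/2)**2 = 25/4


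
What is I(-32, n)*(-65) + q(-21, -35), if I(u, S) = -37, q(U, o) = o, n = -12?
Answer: 2370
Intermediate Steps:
I(-32, n)*(-65) + q(-21, -35) = -37*(-65) - 35 = 2405 - 35 = 2370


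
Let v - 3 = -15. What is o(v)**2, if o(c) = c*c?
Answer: 20736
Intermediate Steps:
v = -12 (v = 3 - 15 = -12)
o(c) = c**2
o(v)**2 = ((-12)**2)**2 = 144**2 = 20736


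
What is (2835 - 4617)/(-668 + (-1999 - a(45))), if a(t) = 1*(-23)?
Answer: 891/1322 ≈ 0.67398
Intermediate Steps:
a(t) = -23
(2835 - 4617)/(-668 + (-1999 - a(45))) = (2835 - 4617)/(-668 + (-1999 - 1*(-23))) = -1782/(-668 + (-1999 + 23)) = -1782/(-668 - 1976) = -1782/(-2644) = -1782*(-1/2644) = 891/1322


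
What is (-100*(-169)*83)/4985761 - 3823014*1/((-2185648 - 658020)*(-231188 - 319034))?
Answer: 1097356831427447773/3900482219360959628 ≈ 0.28134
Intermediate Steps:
(-100*(-169)*83)/4985761 - 3823014*1/((-2185648 - 658020)*(-231188 - 319034)) = (16900*83)*(1/4985761) - 3823014/((-2843668*(-550222))) = 1402700*(1/4985761) - 3823014/1564648694296 = 1402700/4985761 - 3823014*1/1564648694296 = 1402700/4985761 - 1911507/782324347148 = 1097356831427447773/3900482219360959628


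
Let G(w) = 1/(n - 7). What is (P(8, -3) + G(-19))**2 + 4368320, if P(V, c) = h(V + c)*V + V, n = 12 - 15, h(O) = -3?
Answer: 436857921/100 ≈ 4.3686e+6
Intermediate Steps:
n = -3
G(w) = -1/10 (G(w) = 1/(-3 - 7) = 1/(-10) = -1/10)
P(V, c) = -2*V (P(V, c) = -3*V + V = -2*V)
(P(8, -3) + G(-19))**2 + 4368320 = (-2*8 - 1/10)**2 + 4368320 = (-16 - 1/10)**2 + 4368320 = (-161/10)**2 + 4368320 = 25921/100 + 4368320 = 436857921/100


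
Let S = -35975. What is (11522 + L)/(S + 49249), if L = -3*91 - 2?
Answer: 11247/13274 ≈ 0.84730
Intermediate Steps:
L = -275 (L = -273 - 2 = -275)
(11522 + L)/(S + 49249) = (11522 - 275)/(-35975 + 49249) = 11247/13274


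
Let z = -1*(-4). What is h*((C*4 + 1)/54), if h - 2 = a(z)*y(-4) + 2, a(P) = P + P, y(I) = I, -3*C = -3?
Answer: -70/27 ≈ -2.5926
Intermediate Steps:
C = 1 (C = -⅓*(-3) = 1)
z = 4
a(P) = 2*P
h = -28 (h = 2 + ((2*4)*(-4) + 2) = 2 + (8*(-4) + 2) = 2 + (-32 + 2) = 2 - 30 = -28)
h*((C*4 + 1)/54) = -28*(1*4 + 1)/54 = -28*(4 + 1)/54 = -140/54 = -28*5/54 = -70/27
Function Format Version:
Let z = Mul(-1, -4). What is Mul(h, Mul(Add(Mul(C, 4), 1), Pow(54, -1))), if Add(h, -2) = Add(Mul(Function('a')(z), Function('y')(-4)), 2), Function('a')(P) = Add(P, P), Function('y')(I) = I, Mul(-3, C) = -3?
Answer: Rational(-70, 27) ≈ -2.5926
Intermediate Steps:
C = 1 (C = Mul(Rational(-1, 3), -3) = 1)
z = 4
Function('a')(P) = Mul(2, P)
h = -28 (h = Add(2, Add(Mul(Mul(2, 4), -4), 2)) = Add(2, Add(Mul(8, -4), 2)) = Add(2, Add(-32, 2)) = Add(2, -30) = -28)
Mul(h, Mul(Add(Mul(C, 4), 1), Pow(54, -1))) = Mul(-28, Mul(Add(Mul(1, 4), 1), Pow(54, -1))) = Mul(-28, Mul(Add(4, 1), Rational(1, 54))) = Mul(-28, Mul(5, Rational(1, 54))) = Mul(-28, Rational(5, 54)) = Rational(-70, 27)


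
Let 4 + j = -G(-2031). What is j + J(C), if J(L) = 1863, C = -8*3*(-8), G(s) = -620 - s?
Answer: 448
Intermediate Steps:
C = 192 (C = -24*(-8) = 192)
j = -1415 (j = -4 - (-620 - 1*(-2031)) = -4 - (-620 + 2031) = -4 - 1*1411 = -4 - 1411 = -1415)
j + J(C) = -1415 + 1863 = 448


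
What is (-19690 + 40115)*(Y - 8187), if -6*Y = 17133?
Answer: -451086125/2 ≈ -2.2554e+8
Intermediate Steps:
Y = -5711/2 (Y = -⅙*17133 = -5711/2 ≈ -2855.5)
(-19690 + 40115)*(Y - 8187) = (-19690 + 40115)*(-5711/2 - 8187) = 20425*(-22085/2) = -451086125/2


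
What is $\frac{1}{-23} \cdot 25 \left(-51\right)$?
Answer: $\frac{1275}{23} \approx 55.435$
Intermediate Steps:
$\frac{1}{-23} \cdot 25 \left(-51\right) = \left(- \frac{1}{23}\right) 25 \left(-51\right) = \left(- \frac{25}{23}\right) \left(-51\right) = \frac{1275}{23}$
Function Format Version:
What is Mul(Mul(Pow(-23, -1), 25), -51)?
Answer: Rational(1275, 23) ≈ 55.435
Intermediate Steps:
Mul(Mul(Pow(-23, -1), 25), -51) = Mul(Mul(Rational(-1, 23), 25), -51) = Mul(Rational(-25, 23), -51) = Rational(1275, 23)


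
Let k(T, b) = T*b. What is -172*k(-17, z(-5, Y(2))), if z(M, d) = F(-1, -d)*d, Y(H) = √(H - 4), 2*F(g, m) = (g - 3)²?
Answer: 23392*I*√2 ≈ 33081.0*I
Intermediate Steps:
F(g, m) = (-3 + g)²/2 (F(g, m) = (g - 3)²/2 = (-3 + g)²/2)
Y(H) = √(-4 + H)
z(M, d) = 8*d (z(M, d) = ((-3 - 1)²/2)*d = ((½)*(-4)²)*d = ((½)*16)*d = 8*d)
-172*k(-17, z(-5, Y(2))) = -(-2924)*8*√(-4 + 2) = -(-2924)*8*√(-2) = -(-2924)*8*(I*√2) = -(-2924)*8*I*√2 = -(-23392)*I*√2 = 23392*I*√2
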